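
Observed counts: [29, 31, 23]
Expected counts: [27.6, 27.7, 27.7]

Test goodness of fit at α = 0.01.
Chi-square goodness of fit test:
H₀: observed counts match expected distribution
H₁: observed counts differ from expected distribution
df = k - 1 = 2
χ² = Σ(O - E)²/E
   = (29 - 27.6)²/27.6 + (31 - 27.7)²/27.7 + (23 - 27.7)²/27.7
   = 0.071 + 0.393 + 0.797
   = 1.26
p-value = 0.5322

Since p-value > α = 0.01, we fail to reject H₀.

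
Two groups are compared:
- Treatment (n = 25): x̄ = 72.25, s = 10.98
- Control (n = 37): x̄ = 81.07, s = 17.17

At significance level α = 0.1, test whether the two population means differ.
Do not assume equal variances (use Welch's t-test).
Welch's two-sample t-test:
H₀: μ₁ = μ₂
H₁: μ₁ ≠ μ₂
s₁²/n₁ = 10.98²/25 = 4.8224,  s₂²/n₂ = 17.17²/37 = 7.9678
SE = √(s₁²/n₁ + s₂²/n₂) = √(4.8224 + 7.9678) = 3.5763
df (Welch-Satterthwaite) = (s₁²/n₁ + s₂²/n₂)² / [(s₁²/n₁)²/(n₁-1) + (s₂²/n₂)²/(n₂-1)] ≈ 59.87
t = (x̄₁ - x̄₂) / SE = (72.25 - 81.07) / 3.5763 = -8.82 / 3.5763 = -2.466
p-value = 0.0165

Since p-value < α = 0.1, we reject H₀.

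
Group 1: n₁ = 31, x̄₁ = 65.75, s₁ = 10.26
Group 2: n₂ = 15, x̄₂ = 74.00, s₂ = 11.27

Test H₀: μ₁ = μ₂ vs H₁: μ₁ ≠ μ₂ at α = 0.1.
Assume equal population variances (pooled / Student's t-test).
Student's two-sample t-test (equal variances):
H₀: μ₁ = μ₂
H₁: μ₁ ≠ μ₂
df = n₁ + n₂ - 2 = 44
Pooled variance s_p² = [(n₁-1)s₁² + (n₂-1)s₂²] / (n₁ + n₂ - 2) = [(30)(10.26²) + (14)(11.27²)] / 44 = 112.1866
SE = √(s_p²(1/n₁ + 1/n₂)) = √(112.1866 × (1/31 + 1/15)) = 3.3314
t = (x̄₁ - x̄₂) / SE = (65.75 - 74.00) / 3.3314 = -8.25 / 3.3314 = -2.476
p-value = 0.0172

Since p-value < α = 0.1, we reject H₀.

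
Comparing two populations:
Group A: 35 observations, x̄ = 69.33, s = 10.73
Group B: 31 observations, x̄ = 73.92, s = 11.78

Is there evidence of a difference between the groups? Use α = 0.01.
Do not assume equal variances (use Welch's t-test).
Welch's two-sample t-test:
H₀: μ₁ = μ₂
H₁: μ₁ ≠ μ₂
s₁²/n₁ = 10.73²/35 = 3.2895,  s₂²/n₂ = 11.78²/31 = 4.4764
SE = √(s₁²/n₁ + s₂²/n₂) = √(3.2895 + 4.4764) = 2.7867
df (Welch-Satterthwaite) = (s₁²/n₁ + s₂²/n₂)² / [(s₁²/n₁)²/(n₁-1) + (s₂²/n₂)²/(n₂-1)] ≈ 61.15
t = (x̄₁ - x̄₂) / SE = (69.33 - 73.92) / 2.7867 = -4.59 / 2.7867 = -1.647
p-value = 0.1047

Since p-value > α = 0.01, we fail to reject H₀.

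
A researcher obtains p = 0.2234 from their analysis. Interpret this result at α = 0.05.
Since p = 0.2234 > α = 0.05, fail to reject H₀.
There is insufficient evidence to reject the null hypothesis; the result is not statistically significant at the 0.05 level.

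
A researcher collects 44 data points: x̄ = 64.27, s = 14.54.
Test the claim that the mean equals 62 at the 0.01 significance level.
One-sample t-test:
H₀: μ = 62
H₁: μ ≠ 62
df = n - 1 = 43
t = (x̄ - μ₀) / (s/√n) = (64.27 - 62) / (14.54/√44) = 1.036
p-value = 0.3062

Since p-value > α = 0.01, we fail to reject H₀.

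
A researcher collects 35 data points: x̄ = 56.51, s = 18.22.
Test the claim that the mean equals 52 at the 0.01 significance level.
One-sample t-test:
H₀: μ = 52
H₁: μ ≠ 52
df = n - 1 = 34
t = (x̄ - μ₀) / (s/√n) = (56.51 - 52) / (18.22/√35) = 1.464
p-value = 0.1523

Since p-value > α = 0.01, we fail to reject H₀.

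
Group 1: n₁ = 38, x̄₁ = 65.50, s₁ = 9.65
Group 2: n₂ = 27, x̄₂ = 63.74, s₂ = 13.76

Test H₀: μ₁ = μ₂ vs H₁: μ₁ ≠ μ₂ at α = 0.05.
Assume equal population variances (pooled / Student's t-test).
Student's two-sample t-test (equal variances):
H₀: μ₁ = μ₂
H₁: μ₁ ≠ μ₂
df = n₁ + n₂ - 2 = 63
Pooled variance s_p² = [(n₁-1)s₁² + (n₂-1)s₂²] / (n₁ + n₂ - 2) = [(37)(9.65²) + (26)(13.76²)] / 63 = 132.8303
SE = √(s_p²(1/n₁ + 1/n₂)) = √(132.8303 × (1/38 + 1/27)) = 2.9009
t = (x̄₁ - x̄₂) / SE = (65.50 - 63.74) / 2.9009 = 1.76 / 2.9009 = 0.607
p-value = 0.5462

Since p-value > α = 0.05, we fail to reject H₀.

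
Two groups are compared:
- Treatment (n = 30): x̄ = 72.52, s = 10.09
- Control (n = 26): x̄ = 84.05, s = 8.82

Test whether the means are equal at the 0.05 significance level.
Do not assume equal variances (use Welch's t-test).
Welch's two-sample t-test:
H₀: μ₁ = μ₂
H₁: μ₁ ≠ μ₂
s₁²/n₁ = 10.09²/30 = 3.3936,  s₂²/n₂ = 8.82²/26 = 2.9920
SE = √(s₁²/n₁ + s₂²/n₂) = √(3.3936 + 2.9920) = 2.5270
df (Welch-Satterthwaite) = (s₁²/n₁ + s₂²/n₂)² / [(s₁²/n₁)²/(n₁-1) + (s₂²/n₂)²/(n₂-1)] ≈ 53.99
t = (x̄₁ - x̄₂) / SE = (72.52 - 84.05) / 2.5270 = -11.53 / 2.5270 = -4.563
p-value < 0.0001

Since p-value < α = 0.05, we reject H₀.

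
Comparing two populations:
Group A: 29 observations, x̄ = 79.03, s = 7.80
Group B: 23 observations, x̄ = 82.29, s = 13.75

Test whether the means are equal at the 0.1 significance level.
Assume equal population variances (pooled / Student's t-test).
Student's two-sample t-test (equal variances):
H₀: μ₁ = μ₂
H₁: μ₁ ≠ μ₂
df = n₁ + n₂ - 2 = 50
Pooled variance s_p² = [(n₁-1)s₁² + (n₂-1)s₂²] / (n₁ + n₂ - 2) = [(28)(7.80²) + (22)(13.75²)] / 50 = 117.2579
SE = √(s_p²(1/n₁ + 1/n₂)) = √(117.2579 × (1/29 + 1/23)) = 3.0235
t = (x̄₁ - x̄₂) / SE = (79.03 - 82.29) / 3.0235 = -3.26 / 3.0235 = -1.078
p-value = 0.2861

Since p-value > α = 0.1, we fail to reject H₀.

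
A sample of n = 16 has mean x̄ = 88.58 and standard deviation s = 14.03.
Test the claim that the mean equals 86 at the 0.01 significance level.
One-sample t-test:
H₀: μ = 86
H₁: μ ≠ 86
df = n - 1 = 15
t = (x̄ - μ₀) / (s/√n) = (88.58 - 86) / (14.03/√16) = 0.736
p-value = 0.4733

Since p-value > α = 0.01, we fail to reject H₀.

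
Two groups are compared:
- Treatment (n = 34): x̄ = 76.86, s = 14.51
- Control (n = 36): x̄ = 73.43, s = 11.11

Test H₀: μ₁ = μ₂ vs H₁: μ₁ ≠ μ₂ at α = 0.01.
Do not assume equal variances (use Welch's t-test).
Welch's two-sample t-test:
H₀: μ₁ = μ₂
H₁: μ₁ ≠ μ₂
s₁²/n₁ = 14.51²/34 = 6.1924,  s₂²/n₂ = 11.11²/36 = 3.4287
SE = √(s₁²/n₁ + s₂²/n₂) = √(6.1924 + 3.4287) = 3.1018
df (Welch-Satterthwaite) = (s₁²/n₁ + s₂²/n₂)² / [(s₁²/n₁)²/(n₁-1) + (s₂²/n₂)²/(n₂-1)] ≈ 61.80
t = (x̄₁ - x̄₂) / SE = (76.86 - 73.43) / 3.1018 = 3.43 / 3.1018 = 1.106
p-value = 0.2731

Since p-value > α = 0.01, we fail to reject H₀.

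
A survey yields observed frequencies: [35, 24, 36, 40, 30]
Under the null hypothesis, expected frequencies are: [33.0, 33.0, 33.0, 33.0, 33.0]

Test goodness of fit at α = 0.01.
Chi-square goodness of fit test:
H₀: observed counts match expected distribution
H₁: observed counts differ from expected distribution
df = k - 1 = 4
χ² = Σ(O - E)²/E
   = (35 - 33.0)²/33.0 + (24 - 33.0)²/33.0 + (36 - 33.0)²/33.0 + (40 - 33.0)²/33.0 + (30 - 33.0)²/33.0
   = 0.121 + 2.455 + 0.273 + 1.485 + 0.273
   = 4.61
p-value = 0.3302

Since p-value > α = 0.01, we fail to reject H₀.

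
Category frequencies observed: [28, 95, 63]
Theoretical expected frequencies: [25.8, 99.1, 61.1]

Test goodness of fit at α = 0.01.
Chi-square goodness of fit test:
H₀: observed counts match expected distribution
H₁: observed counts differ from expected distribution
df = k - 1 = 2
χ² = Σ(O - E)²/E
   = (28 - 25.8)²/25.8 + (95 - 99.1)²/99.1 + (63 - 61.1)²/61.1
   = 0.188 + 0.170 + 0.059
   = 0.42
p-value = 0.8121

Since p-value > α = 0.01, we fail to reject H₀.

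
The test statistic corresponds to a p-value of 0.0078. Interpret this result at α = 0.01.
Since p = 0.0078 < α = 0.01, reject H₀.
There is sufficient evidence to reject the null hypothesis; the result is statistically significant at the 0.01 level.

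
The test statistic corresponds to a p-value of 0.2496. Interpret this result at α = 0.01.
Since p = 0.2496 > α = 0.01, fail to reject H₀.
There is insufficient evidence to reject the null hypothesis; the result is not statistically significant at the 0.01 level.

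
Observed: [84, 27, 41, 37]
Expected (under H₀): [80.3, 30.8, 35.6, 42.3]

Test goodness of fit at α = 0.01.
Chi-square goodness of fit test:
H₀: observed counts match expected distribution
H₁: observed counts differ from expected distribution
df = k - 1 = 3
χ² = Σ(O - E)²/E
   = (84 - 80.3)²/80.3 + (27 - 30.8)²/30.8 + (41 - 35.6)²/35.6 + (37 - 42.3)²/42.3
   = 0.170 + 0.469 + 0.819 + 0.664
   = 2.12
p-value = 0.5474

Since p-value > α = 0.01, we fail to reject H₀.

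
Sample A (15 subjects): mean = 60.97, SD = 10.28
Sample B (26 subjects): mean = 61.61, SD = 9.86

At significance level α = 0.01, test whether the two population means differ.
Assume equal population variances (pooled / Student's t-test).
Student's two-sample t-test (equal variances):
H₀: μ₁ = μ₂
H₁: μ₁ ≠ μ₂
df = n₁ + n₂ - 2 = 39
Pooled variance s_p² = [(n₁-1)s₁² + (n₂-1)s₂²] / (n₁ + n₂ - 2) = [(14)(10.28²) + (25)(9.86²)] / 39 = 100.2561
SE = √(s_p²(1/n₁ + 1/n₂)) = √(100.2561 × (1/15 + 1/26)) = 3.2465
t = (x̄₁ - x̄₂) / SE = (60.97 - 61.61) / 3.2465 = -0.64 / 3.2465 = -0.197
p-value = 0.8447

Since p-value > α = 0.01, we fail to reject H₀.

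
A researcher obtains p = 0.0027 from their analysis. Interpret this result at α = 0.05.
Since p = 0.0027 < α = 0.05, reject H₀.
There is sufficient evidence to reject the null hypothesis; the result is statistically significant at the 0.05 level.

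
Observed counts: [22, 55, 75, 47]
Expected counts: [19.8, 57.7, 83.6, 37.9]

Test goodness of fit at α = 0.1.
Chi-square goodness of fit test:
H₀: observed counts match expected distribution
H₁: observed counts differ from expected distribution
df = k - 1 = 3
χ² = Σ(O - E)²/E
   = (22 - 19.8)²/19.8 + (55 - 57.7)²/57.7 + (75 - 83.6)²/83.6 + (47 - 37.9)²/37.9
   = 0.244 + 0.126 + 0.885 + 2.185
   = 3.44
p-value = 0.3286

Since p-value > α = 0.1, we fail to reject H₀.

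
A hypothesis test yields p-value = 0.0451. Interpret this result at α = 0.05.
Since p = 0.0451 < α = 0.05, reject H₀.
There is sufficient evidence to reject the null hypothesis; the result is statistically significant at the 0.05 level.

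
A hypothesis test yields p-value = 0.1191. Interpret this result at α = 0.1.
Since p = 0.1191 > α = 0.1, fail to reject H₀.
There is insufficient evidence to reject the null hypothesis; the result is not statistically significant at the 0.1 level.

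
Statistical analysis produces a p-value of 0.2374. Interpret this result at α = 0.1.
Since p = 0.2374 > α = 0.1, fail to reject H₀.
There is insufficient evidence to reject the null hypothesis; the result is not statistically significant at the 0.1 level.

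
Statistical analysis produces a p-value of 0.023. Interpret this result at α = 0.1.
Since p = 0.023 < α = 0.1, reject H₀.
There is sufficient evidence to reject the null hypothesis; the result is statistically significant at the 0.1 level.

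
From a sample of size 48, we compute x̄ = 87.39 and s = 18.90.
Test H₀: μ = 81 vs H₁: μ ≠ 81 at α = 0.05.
One-sample t-test:
H₀: μ = 81
H₁: μ ≠ 81
df = n - 1 = 47
t = (x̄ - μ₀) / (s/√n) = (87.39 - 81) / (18.90/√48) = 2.342
p-value = 0.0234

Since p-value < α = 0.05, we reject H₀.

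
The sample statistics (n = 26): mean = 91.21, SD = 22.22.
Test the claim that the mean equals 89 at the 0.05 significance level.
One-sample t-test:
H₀: μ = 89
H₁: μ ≠ 89
df = n - 1 = 25
t = (x̄ - μ₀) / (s/√n) = (91.21 - 89) / (22.22/√26) = 0.507
p-value = 0.6165

Since p-value > α = 0.05, we fail to reject H₀.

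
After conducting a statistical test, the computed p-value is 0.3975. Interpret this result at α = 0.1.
Since p = 0.3975 > α = 0.1, fail to reject H₀.
There is insufficient evidence to reject the null hypothesis; the result is not statistically significant at the 0.1 level.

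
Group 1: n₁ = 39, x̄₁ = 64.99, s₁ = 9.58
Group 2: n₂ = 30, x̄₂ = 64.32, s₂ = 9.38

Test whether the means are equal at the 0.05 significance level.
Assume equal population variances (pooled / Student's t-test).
Student's two-sample t-test (equal variances):
H₀: μ₁ = μ₂
H₁: μ₁ ≠ μ₂
df = n₁ + n₂ - 2 = 67
Pooled variance s_p² = [(n₁-1)s₁² + (n₂-1)s₂²] / (n₁ + n₂ - 2) = [(38)(9.58²) + (29)(9.38²)] / 67 = 90.1351
SE = √(s_p²(1/n₁ + 1/n₂)) = √(90.1351 × (1/39 + 1/30)) = 2.3056
t = (x̄₁ - x̄₂) / SE = (64.99 - 64.32) / 2.3056 = 0.67 / 2.3056 = 0.291
p-value = 0.7723

Since p-value > α = 0.05, we fail to reject H₀.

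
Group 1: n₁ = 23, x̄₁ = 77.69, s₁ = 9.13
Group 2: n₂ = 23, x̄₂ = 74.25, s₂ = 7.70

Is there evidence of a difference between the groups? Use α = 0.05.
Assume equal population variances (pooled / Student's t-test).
Student's two-sample t-test (equal variances):
H₀: μ₁ = μ₂
H₁: μ₁ ≠ μ₂
df = n₁ + n₂ - 2 = 44
Pooled variance s_p² = [(n₁-1)s₁² + (n₂-1)s₂²] / (n₁ + n₂ - 2) = [(22)(9.13²) + (22)(7.70²)] / 44 = 71.3235
SE = √(s_p²(1/n₁ + 1/n₂)) = √(71.3235 × (1/23 + 1/23)) = 2.4904
t = (x̄₁ - x̄₂) / SE = (77.69 - 74.25) / 2.4904 = 3.44 / 2.4904 = 1.381
p-value = 0.1742

Since p-value > α = 0.05, we fail to reject H₀.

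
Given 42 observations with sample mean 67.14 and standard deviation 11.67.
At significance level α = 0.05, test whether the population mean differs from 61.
One-sample t-test:
H₀: μ = 61
H₁: μ ≠ 61
df = n - 1 = 41
t = (x̄ - μ₀) / (s/√n) = (67.14 - 61) / (11.67/√42) = 3.410
p-value = 0.0015

Since p-value < α = 0.05, we reject H₀.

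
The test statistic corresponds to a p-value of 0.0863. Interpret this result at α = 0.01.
Since p = 0.0863 > α = 0.01, fail to reject H₀.
There is insufficient evidence to reject the null hypothesis; the result is not statistically significant at the 0.01 level.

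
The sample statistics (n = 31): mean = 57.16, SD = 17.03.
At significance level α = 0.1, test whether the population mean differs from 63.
One-sample t-test:
H₀: μ = 63
H₁: μ ≠ 63
df = n - 1 = 30
t = (x̄ - μ₀) / (s/√n) = (57.16 - 63) / (17.03/√31) = -1.909
p-value = 0.0658

Since p-value < α = 0.1, we reject H₀.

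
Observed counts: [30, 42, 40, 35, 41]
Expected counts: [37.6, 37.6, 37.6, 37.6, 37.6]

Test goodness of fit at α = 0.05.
Chi-square goodness of fit test:
H₀: observed counts match expected distribution
H₁: observed counts differ from expected distribution
df = k - 1 = 4
χ² = Σ(O - E)²/E
   = (30 - 37.6)²/37.6 + (42 - 37.6)²/37.6 + (40 - 37.6)²/37.6 + (35 - 37.6)²/37.6 + (41 - 37.6)²/37.6
   = 1.536 + 0.515 + 0.153 + 0.180 + 0.307
   = 2.69
p-value = 0.6107

Since p-value > α = 0.05, we fail to reject H₀.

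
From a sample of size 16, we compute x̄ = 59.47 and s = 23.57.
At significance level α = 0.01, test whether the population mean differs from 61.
One-sample t-test:
H₀: μ = 61
H₁: μ ≠ 61
df = n - 1 = 15
t = (x̄ - μ₀) / (s/√n) = (59.47 - 61) / (23.57/√16) = -0.260
p-value = 0.7987

Since p-value > α = 0.01, we fail to reject H₀.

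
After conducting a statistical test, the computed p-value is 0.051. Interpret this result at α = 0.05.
Since p = 0.051 > α = 0.05, fail to reject H₀.
There is insufficient evidence to reject the null hypothesis; the result is not statistically significant at the 0.05 level.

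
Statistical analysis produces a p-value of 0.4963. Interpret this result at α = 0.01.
Since p = 0.4963 > α = 0.01, fail to reject H₀.
There is insufficient evidence to reject the null hypothesis; the result is not statistically significant at the 0.01 level.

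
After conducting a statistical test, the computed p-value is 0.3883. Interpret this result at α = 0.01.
Since p = 0.3883 > α = 0.01, fail to reject H₀.
There is insufficient evidence to reject the null hypothesis; the result is not statistically significant at the 0.01 level.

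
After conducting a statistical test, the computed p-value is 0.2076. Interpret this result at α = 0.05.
Since p = 0.2076 > α = 0.05, fail to reject H₀.
There is insufficient evidence to reject the null hypothesis; the result is not statistically significant at the 0.05 level.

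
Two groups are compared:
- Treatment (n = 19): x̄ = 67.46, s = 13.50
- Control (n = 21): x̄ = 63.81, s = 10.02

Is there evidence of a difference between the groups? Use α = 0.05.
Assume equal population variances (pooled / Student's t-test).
Student's two-sample t-test (equal variances):
H₀: μ₁ = μ₂
H₁: μ₁ ≠ μ₂
df = n₁ + n₂ - 2 = 38
Pooled variance s_p² = [(n₁-1)s₁² + (n₂-1)s₂²] / (n₁ + n₂ - 2) = [(18)(13.50²) + (20)(10.02²)] / 38 = 139.1713
SE = √(s_p²(1/n₁ + 1/n₂)) = √(139.1713 × (1/19 + 1/21)) = 3.7352
t = (x̄₁ - x̄₂) / SE = (67.46 - 63.81) / 3.7352 = 3.65 / 3.7352 = 0.977
p-value = 0.3347

Since p-value > α = 0.05, we fail to reject H₀.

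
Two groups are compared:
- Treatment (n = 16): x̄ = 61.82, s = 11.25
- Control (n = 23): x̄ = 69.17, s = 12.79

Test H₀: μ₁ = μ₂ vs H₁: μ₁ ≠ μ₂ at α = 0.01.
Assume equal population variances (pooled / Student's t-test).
Student's two-sample t-test (equal variances):
H₀: μ₁ = μ₂
H₁: μ₁ ≠ μ₂
df = n₁ + n₂ - 2 = 37
Pooled variance s_p² = [(n₁-1)s₁² + (n₂-1)s₂²] / (n₁ + n₂ - 2) = [(15)(11.25²) + (22)(12.79²)] / 37 = 148.5753
SE = √(s_p²(1/n₁ + 1/n₂)) = √(148.5753 × (1/16 + 1/23)) = 3.9681
t = (x̄₁ - x̄₂) / SE = (61.82 - 69.17) / 3.9681 = -7.35 / 3.9681 = -1.852
p-value = 0.0720

Since p-value > α = 0.01, we fail to reject H₀.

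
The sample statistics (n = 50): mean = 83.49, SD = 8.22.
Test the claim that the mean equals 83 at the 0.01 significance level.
One-sample t-test:
H₀: μ = 83
H₁: μ ≠ 83
df = n - 1 = 49
t = (x̄ - μ₀) / (s/√n) = (83.49 - 83) / (8.22/√50) = 0.422
p-value = 0.6752

Since p-value > α = 0.01, we fail to reject H₀.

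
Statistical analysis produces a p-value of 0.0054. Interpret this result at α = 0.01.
Since p = 0.0054 < α = 0.01, reject H₀.
There is sufficient evidence to reject the null hypothesis; the result is statistically significant at the 0.01 level.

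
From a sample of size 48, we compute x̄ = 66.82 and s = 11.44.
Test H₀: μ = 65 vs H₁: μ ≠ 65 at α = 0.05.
One-sample t-test:
H₀: μ = 65
H₁: μ ≠ 65
df = n - 1 = 47
t = (x̄ - μ₀) / (s/√n) = (66.82 - 65) / (11.44/√48) = 1.102
p-value = 0.2760

Since p-value > α = 0.05, we fail to reject H₀.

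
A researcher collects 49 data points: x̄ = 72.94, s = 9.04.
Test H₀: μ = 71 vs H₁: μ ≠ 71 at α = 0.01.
One-sample t-test:
H₀: μ = 71
H₁: μ ≠ 71
df = n - 1 = 48
t = (x̄ - μ₀) / (s/√n) = (72.94 - 71) / (9.04/√49) = 1.502
p-value = 0.1396

Since p-value > α = 0.01, we fail to reject H₀.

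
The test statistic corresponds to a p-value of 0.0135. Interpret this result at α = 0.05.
Since p = 0.0135 < α = 0.05, reject H₀.
There is sufficient evidence to reject the null hypothesis; the result is statistically significant at the 0.05 level.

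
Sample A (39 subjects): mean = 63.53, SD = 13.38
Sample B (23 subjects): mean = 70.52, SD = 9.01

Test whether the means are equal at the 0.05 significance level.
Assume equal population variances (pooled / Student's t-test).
Student's two-sample t-test (equal variances):
H₀: μ₁ = μ₂
H₁: μ₁ ≠ μ₂
df = n₁ + n₂ - 2 = 60
Pooled variance s_p² = [(n₁-1)s₁² + (n₂-1)s₂²] / (n₁ + n₂ - 2) = [(38)(13.38²) + (22)(9.01²)] / 60 = 143.1482
SE = √(s_p²(1/n₁ + 1/n₂)) = √(143.1482 × (1/39 + 1/23)) = 3.1455
t = (x̄₁ - x̄₂) / SE = (63.53 - 70.52) / 3.1455 = -6.99 / 3.1455 = -2.222
p-value = 0.0301

Since p-value < α = 0.05, we reject H₀.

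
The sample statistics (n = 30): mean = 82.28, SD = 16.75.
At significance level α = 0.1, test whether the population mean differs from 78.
One-sample t-test:
H₀: μ = 78
H₁: μ ≠ 78
df = n - 1 = 29
t = (x̄ - μ₀) / (s/√n) = (82.28 - 78) / (16.75/√30) = 1.400
p-value = 0.1723

Since p-value > α = 0.1, we fail to reject H₀.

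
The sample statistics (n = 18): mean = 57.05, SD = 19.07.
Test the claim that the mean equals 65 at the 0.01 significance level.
One-sample t-test:
H₀: μ = 65
H₁: μ ≠ 65
df = n - 1 = 17
t = (x̄ - μ₀) / (s/√n) = (57.05 - 65) / (19.07/√18) = -1.769
p-value = 0.0949

Since p-value > α = 0.01, we fail to reject H₀.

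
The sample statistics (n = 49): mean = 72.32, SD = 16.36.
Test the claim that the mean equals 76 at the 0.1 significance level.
One-sample t-test:
H₀: μ = 76
H₁: μ ≠ 76
df = n - 1 = 48
t = (x̄ - μ₀) / (s/√n) = (72.32 - 76) / (16.36/√49) = -1.575
p-value = 0.1219

Since p-value > α = 0.1, we fail to reject H₀.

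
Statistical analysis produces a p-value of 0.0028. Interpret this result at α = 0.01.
Since p = 0.0028 < α = 0.01, reject H₀.
There is sufficient evidence to reject the null hypothesis; the result is statistically significant at the 0.01 level.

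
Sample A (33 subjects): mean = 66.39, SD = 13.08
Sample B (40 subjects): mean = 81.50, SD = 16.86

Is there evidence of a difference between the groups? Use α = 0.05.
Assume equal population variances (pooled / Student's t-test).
Student's two-sample t-test (equal variances):
H₀: μ₁ = μ₂
H₁: μ₁ ≠ μ₂
df = n₁ + n₂ - 2 = 71
Pooled variance s_p² = [(n₁-1)s₁² + (n₂-1)s₂²] / (n₁ + n₂ - 2) = [(32)(13.08²) + (39)(16.86²)] / 71 = 233.2520
SE = √(s_p²(1/n₁ + 1/n₂)) = √(233.2520 × (1/33 + 1/40)) = 3.5916
t = (x̄₁ - x̄₂) / SE = (66.39 - 81.50) / 3.5916 = -15.11 / 3.5916 = -4.207
p-value = 0.0001

Since p-value < α = 0.05, we reject H₀.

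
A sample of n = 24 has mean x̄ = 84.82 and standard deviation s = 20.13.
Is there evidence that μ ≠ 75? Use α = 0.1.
One-sample t-test:
H₀: μ = 75
H₁: μ ≠ 75
df = n - 1 = 23
t = (x̄ - μ₀) / (s/√n) = (84.82 - 75) / (20.13/√24) = 2.390
p-value = 0.0254

Since p-value < α = 0.1, we reject H₀.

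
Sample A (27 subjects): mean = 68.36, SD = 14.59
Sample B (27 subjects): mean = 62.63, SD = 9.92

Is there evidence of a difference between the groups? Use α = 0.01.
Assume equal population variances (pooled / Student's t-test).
Student's two-sample t-test (equal variances):
H₀: μ₁ = μ₂
H₁: μ₁ ≠ μ₂
df = n₁ + n₂ - 2 = 52
Pooled variance s_p² = [(n₁-1)s₁² + (n₂-1)s₂²] / (n₁ + n₂ - 2) = [(26)(14.59²) + (26)(9.92²)] / 52 = 155.6373
SE = √(s_p²(1/n₁ + 1/n₂)) = √(155.6373 × (1/27 + 1/27)) = 3.3954
t = (x̄₁ - x̄₂) / SE = (68.36 - 62.63) / 3.3954 = 5.73 / 3.3954 = 1.688
p-value = 0.0975

Since p-value > α = 0.01, we fail to reject H₀.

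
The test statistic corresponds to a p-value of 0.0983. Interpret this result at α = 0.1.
Since p = 0.0983 < α = 0.1, reject H₀.
There is sufficient evidence to reject the null hypothesis; the result is statistically significant at the 0.1 level.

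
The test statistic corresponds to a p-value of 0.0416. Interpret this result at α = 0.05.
Since p = 0.0416 < α = 0.05, reject H₀.
There is sufficient evidence to reject the null hypothesis; the result is statistically significant at the 0.05 level.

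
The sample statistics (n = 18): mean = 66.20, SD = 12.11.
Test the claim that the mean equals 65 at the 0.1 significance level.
One-sample t-test:
H₀: μ = 65
H₁: μ ≠ 65
df = n - 1 = 17
t = (x̄ - μ₀) / (s/√n) = (66.20 - 65) / (12.11/√18) = 0.420
p-value = 0.6795

Since p-value > α = 0.1, we fail to reject H₀.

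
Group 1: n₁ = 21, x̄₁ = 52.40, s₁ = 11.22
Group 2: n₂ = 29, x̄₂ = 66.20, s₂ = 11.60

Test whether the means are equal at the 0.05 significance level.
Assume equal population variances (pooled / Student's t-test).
Student's two-sample t-test (equal variances):
H₀: μ₁ = μ₂
H₁: μ₁ ≠ μ₂
df = n₁ + n₂ - 2 = 48
Pooled variance s_p² = [(n₁-1)s₁² + (n₂-1)s₂²] / (n₁ + n₂ - 2) = [(20)(11.22²) + (28)(11.60²)] / 48 = 130.9468
SE = √(s_p²(1/n₁ + 1/n₂)) = √(130.9468 × (1/21 + 1/29)) = 3.2789
t = (x̄₁ - x̄₂) / SE = (52.40 - 66.20) / 3.2789 = -13.80 / 3.2789 = -4.209
p-value = 0.0001

Since p-value < α = 0.05, we reject H₀.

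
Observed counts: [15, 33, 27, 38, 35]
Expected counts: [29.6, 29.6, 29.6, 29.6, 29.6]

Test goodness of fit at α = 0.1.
Chi-square goodness of fit test:
H₀: observed counts match expected distribution
H₁: observed counts differ from expected distribution
df = k - 1 = 4
χ² = Σ(O - E)²/E
   = (15 - 29.6)²/29.6 + (33 - 29.6)²/29.6 + (27 - 29.6)²/29.6 + (38 - 29.6)²/29.6 + (35 - 29.6)²/29.6
   = 7.201 + 0.391 + 0.228 + 2.384 + 0.985
   = 11.19
p-value = 0.0245

Since p-value < α = 0.1, we reject H₀.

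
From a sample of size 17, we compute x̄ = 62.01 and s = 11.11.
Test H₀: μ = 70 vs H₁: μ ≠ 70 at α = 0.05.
One-sample t-test:
H₀: μ = 70
H₁: μ ≠ 70
df = n - 1 = 16
t = (x̄ - μ₀) / (s/√n) = (62.01 - 70) / (11.11/√17) = -2.965
p-value = 0.0091

Since p-value < α = 0.05, we reject H₀.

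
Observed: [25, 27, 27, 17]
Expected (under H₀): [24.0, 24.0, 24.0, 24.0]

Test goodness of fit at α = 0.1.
Chi-square goodness of fit test:
H₀: observed counts match expected distribution
H₁: observed counts differ from expected distribution
df = k - 1 = 3
χ² = Σ(O - E)²/E
   = (25 - 24.0)²/24.0 + (27 - 24.0)²/24.0 + (27 - 24.0)²/24.0 + (17 - 24.0)²/24.0
   = 0.042 + 0.375 + 0.375 + 2.042
   = 2.83
p-value = 0.4180

Since p-value > α = 0.1, we fail to reject H₀.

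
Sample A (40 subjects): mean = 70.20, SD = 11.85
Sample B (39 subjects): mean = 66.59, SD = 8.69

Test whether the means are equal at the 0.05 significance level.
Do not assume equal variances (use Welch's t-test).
Welch's two-sample t-test:
H₀: μ₁ = μ₂
H₁: μ₁ ≠ μ₂
s₁²/n₁ = 11.85²/40 = 3.5106,  s₂²/n₂ = 8.69²/39 = 1.9363
SE = √(s₁²/n₁ + s₂²/n₂) = √(3.5106 + 1.9363) = 2.3339
df (Welch-Satterthwaite) = (s₁²/n₁ + s₂²/n₂)² / [(s₁²/n₁)²/(n₁-1) + (s₂²/n₂)²/(n₂-1)] ≈ 71.55
t = (x̄₁ - x̄₂) / SE = (70.20 - 66.59) / 2.3339 = 3.61 / 2.3339 = 1.547
p-value = 0.1263

Since p-value > α = 0.05, we fail to reject H₀.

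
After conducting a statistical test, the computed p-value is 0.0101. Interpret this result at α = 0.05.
Since p = 0.0101 < α = 0.05, reject H₀.
There is sufficient evidence to reject the null hypothesis; the result is statistically significant at the 0.05 level.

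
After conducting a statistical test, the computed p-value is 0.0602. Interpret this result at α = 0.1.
Since p = 0.0602 < α = 0.1, reject H₀.
There is sufficient evidence to reject the null hypothesis; the result is statistically significant at the 0.1 level.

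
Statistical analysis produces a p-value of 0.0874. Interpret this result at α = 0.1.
Since p = 0.0874 < α = 0.1, reject H₀.
There is sufficient evidence to reject the null hypothesis; the result is statistically significant at the 0.1 level.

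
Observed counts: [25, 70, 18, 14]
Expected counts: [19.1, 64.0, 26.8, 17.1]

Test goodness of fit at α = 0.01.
Chi-square goodness of fit test:
H₀: observed counts match expected distribution
H₁: observed counts differ from expected distribution
df = k - 1 = 3
χ² = Σ(O - E)²/E
   = (25 - 19.1)²/19.1 + (70 - 64.0)²/64.0 + (18 - 26.8)²/26.8 + (14 - 17.1)²/17.1
   = 1.823 + 0.562 + 2.890 + 0.562
   = 5.84
p-value = 0.1198

Since p-value > α = 0.01, we fail to reject H₀.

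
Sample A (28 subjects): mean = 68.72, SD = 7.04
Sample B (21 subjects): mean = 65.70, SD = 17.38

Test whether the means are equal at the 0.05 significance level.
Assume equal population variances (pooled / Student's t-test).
Student's two-sample t-test (equal variances):
H₀: μ₁ = μ₂
H₁: μ₁ ≠ μ₂
df = n₁ + n₂ - 2 = 47
Pooled variance s_p² = [(n₁-1)s₁² + (n₂-1)s₂²] / (n₁ + n₂ - 2) = [(27)(7.04²) + (20)(17.38²)] / 47 = 157.0096
SE = √(s_p²(1/n₁ + 1/n₂)) = √(157.0096 × (1/28 + 1/21)) = 3.6172
t = (x̄₁ - x̄₂) / SE = (68.72 - 65.70) / 3.6172 = 3.02 / 3.6172 = 0.835
p-value = 0.4080

Since p-value > α = 0.05, we fail to reject H₀.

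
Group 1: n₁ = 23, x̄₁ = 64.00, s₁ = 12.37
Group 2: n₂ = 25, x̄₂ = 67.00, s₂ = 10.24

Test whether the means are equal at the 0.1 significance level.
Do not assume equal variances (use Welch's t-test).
Welch's two-sample t-test:
H₀: μ₁ = μ₂
H₁: μ₁ ≠ μ₂
s₁²/n₁ = 12.37²/23 = 6.6529,  s₂²/n₂ = 10.24²/25 = 4.1943
SE = √(s₁²/n₁ + s₂²/n₂) = √(6.6529 + 4.1943) = 3.2935
df (Welch-Satterthwaite) = (s₁²/n₁ + s₂²/n₂)² / [(s₁²/n₁)²/(n₁-1) + (s₂²/n₂)²/(n₂-1)] ≈ 42.87
t = (x̄₁ - x̄₂) / SE = (64.00 - 67.00) / 3.2935 = -3.00 / 3.2935 = -0.911
p-value = 0.3675

Since p-value > α = 0.1, we fail to reject H₀.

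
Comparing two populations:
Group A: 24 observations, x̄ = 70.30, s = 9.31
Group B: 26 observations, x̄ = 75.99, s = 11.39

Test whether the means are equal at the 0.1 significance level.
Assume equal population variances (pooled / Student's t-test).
Student's two-sample t-test (equal variances):
H₀: μ₁ = μ₂
H₁: μ₁ ≠ μ₂
df = n₁ + n₂ - 2 = 48
Pooled variance s_p² = [(n₁-1)s₁² + (n₂-1)s₂²] / (n₁ + n₂ - 2) = [(23)(9.31²) + (25)(11.39²)] / 48 = 109.1011
SE = √(s_p²(1/n₁ + 1/n₂)) = √(109.1011 × (1/24 + 1/26)) = 2.9567
t = (x̄₁ - x̄₂) / SE = (70.30 - 75.99) / 2.9567 = -5.69 / 2.9567 = -1.924
p-value = 0.0602

Since p-value < α = 0.1, we reject H₀.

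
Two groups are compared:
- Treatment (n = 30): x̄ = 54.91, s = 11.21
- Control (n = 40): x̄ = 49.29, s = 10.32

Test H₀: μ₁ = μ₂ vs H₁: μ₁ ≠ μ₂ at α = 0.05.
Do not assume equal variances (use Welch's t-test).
Welch's two-sample t-test:
H₀: μ₁ = μ₂
H₁: μ₁ ≠ μ₂
s₁²/n₁ = 11.21²/30 = 4.1888,  s₂²/n₂ = 10.32²/40 = 2.6626
SE = √(s₁²/n₁ + s₂²/n₂) = √(4.1888 + 2.6626) = 2.6175
df (Welch-Satterthwaite) = (s₁²/n₁ + s₂²/n₂)² / [(s₁²/n₁)²/(n₁-1) + (s₂²/n₂)²/(n₂-1)] ≈ 59.66
t = (x̄₁ - x̄₂) / SE = (54.91 - 49.29) / 2.6175 = 5.62 / 2.6175 = 2.147
p-value = 0.0359

Since p-value < α = 0.05, we reject H₀.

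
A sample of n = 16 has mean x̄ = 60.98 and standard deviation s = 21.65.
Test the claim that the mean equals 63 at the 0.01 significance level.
One-sample t-test:
H₀: μ = 63
H₁: μ ≠ 63
df = n - 1 = 15
t = (x̄ - μ₀) / (s/√n) = (60.98 - 63) / (21.65/√16) = -0.373
p-value = 0.7142

Since p-value > α = 0.01, we fail to reject H₀.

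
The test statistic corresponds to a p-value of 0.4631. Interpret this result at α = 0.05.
Since p = 0.4631 > α = 0.05, fail to reject H₀.
There is insufficient evidence to reject the null hypothesis; the result is not statistically significant at the 0.05 level.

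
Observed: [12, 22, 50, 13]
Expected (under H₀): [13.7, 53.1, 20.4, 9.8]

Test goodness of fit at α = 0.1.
Chi-square goodness of fit test:
H₀: observed counts match expected distribution
H₁: observed counts differ from expected distribution
df = k - 1 = 3
χ² = Σ(O - E)²/E
   = (12 - 13.7)²/13.7 + (22 - 53.1)²/53.1 + (50 - 20.4)²/20.4 + (13 - 9.8)²/9.8
   = 0.211 + 18.215 + 42.949 + 1.045
   = 62.42
p-value < 0.0001

Since p-value < α = 0.1, we reject H₀.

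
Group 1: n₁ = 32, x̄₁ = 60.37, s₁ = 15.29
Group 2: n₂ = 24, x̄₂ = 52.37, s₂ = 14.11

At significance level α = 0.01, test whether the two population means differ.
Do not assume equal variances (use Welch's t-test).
Welch's two-sample t-test:
H₀: μ₁ = μ₂
H₁: μ₁ ≠ μ₂
s₁²/n₁ = 15.29²/32 = 7.3058,  s₂²/n₂ = 14.11²/24 = 8.2955
SE = √(s₁²/n₁ + s₂²/n₂) = √(7.3058 + 8.2955) = 3.9498
df (Welch-Satterthwaite) = (s₁²/n₁ + s₂²/n₂)² / [(s₁²/n₁)²/(n₁-1) + (s₂²/n₂)²/(n₂-1)] ≈ 51.64
t = (x̄₁ - x̄₂) / SE = (60.37 - 52.37) / 3.9498 = 8.00 / 3.9498 = 2.025
p-value = 0.0480

Since p-value > α = 0.01, we fail to reject H₀.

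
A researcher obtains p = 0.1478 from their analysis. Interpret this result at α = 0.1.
Since p = 0.1478 > α = 0.1, fail to reject H₀.
There is insufficient evidence to reject the null hypothesis; the result is not statistically significant at the 0.1 level.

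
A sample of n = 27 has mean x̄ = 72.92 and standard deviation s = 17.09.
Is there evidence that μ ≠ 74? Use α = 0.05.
One-sample t-test:
H₀: μ = 74
H₁: μ ≠ 74
df = n - 1 = 26
t = (x̄ - μ₀) / (s/√n) = (72.92 - 74) / (17.09/√27) = -0.328
p-value = 0.7453

Since p-value > α = 0.05, we fail to reject H₀.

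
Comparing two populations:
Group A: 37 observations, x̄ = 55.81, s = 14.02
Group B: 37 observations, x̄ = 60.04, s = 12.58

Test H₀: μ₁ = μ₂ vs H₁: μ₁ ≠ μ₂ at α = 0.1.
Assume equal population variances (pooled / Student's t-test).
Student's two-sample t-test (equal variances):
H₀: μ₁ = μ₂
H₁: μ₁ ≠ μ₂
df = n₁ + n₂ - 2 = 72
Pooled variance s_p² = [(n₁-1)s₁² + (n₂-1)s₂²] / (n₁ + n₂ - 2) = [(36)(14.02²) + (36)(12.58²)] / 72 = 177.4084
SE = √(s_p²(1/n₁ + 1/n₂)) = √(177.4084 × (1/37 + 1/37)) = 3.0967
t = (x̄₁ - x̄₂) / SE = (55.81 - 60.04) / 3.0967 = -4.23 / 3.0967 = -1.366
p-value = 0.1762

Since p-value > α = 0.1, we fail to reject H₀.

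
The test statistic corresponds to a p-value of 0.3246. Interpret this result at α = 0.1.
Since p = 0.3246 > α = 0.1, fail to reject H₀.
There is insufficient evidence to reject the null hypothesis; the result is not statistically significant at the 0.1 level.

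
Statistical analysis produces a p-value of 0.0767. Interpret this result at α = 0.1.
Since p = 0.0767 < α = 0.1, reject H₀.
There is sufficient evidence to reject the null hypothesis; the result is statistically significant at the 0.1 level.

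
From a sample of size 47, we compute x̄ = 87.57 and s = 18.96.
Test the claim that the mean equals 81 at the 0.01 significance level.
One-sample t-test:
H₀: μ = 81
H₁: μ ≠ 81
df = n - 1 = 46
t = (x̄ - μ₀) / (s/√n) = (87.57 - 81) / (18.96/√47) = 2.376
p-value = 0.0217

Since p-value > α = 0.01, we fail to reject H₀.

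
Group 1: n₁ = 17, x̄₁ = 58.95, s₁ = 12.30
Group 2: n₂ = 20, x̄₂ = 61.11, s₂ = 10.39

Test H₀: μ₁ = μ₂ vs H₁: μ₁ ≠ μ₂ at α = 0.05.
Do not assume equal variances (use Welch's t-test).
Welch's two-sample t-test:
H₀: μ₁ = μ₂
H₁: μ₁ ≠ μ₂
s₁²/n₁ = 12.30²/17 = 8.8994,  s₂²/n₂ = 10.39²/20 = 5.3976
SE = √(s₁²/n₁ + s₂²/n₂) = √(8.8994 + 5.3976) = 3.7811
df (Welch-Satterthwaite) = (s₁²/n₁ + s₂²/n₂)² / [(s₁²/n₁)²/(n₁-1) + (s₂²/n₂)²/(n₂-1)] ≈ 31.53
t = (x̄₁ - x̄₂) / SE = (58.95 - 61.11) / 3.7811 = -2.16 / 3.7811 = -0.571
p-value = 0.5719

Since p-value > α = 0.05, we fail to reject H₀.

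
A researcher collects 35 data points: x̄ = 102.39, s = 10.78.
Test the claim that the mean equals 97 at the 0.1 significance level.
One-sample t-test:
H₀: μ = 97
H₁: μ ≠ 97
df = n - 1 = 34
t = (x̄ - μ₀) / (s/√n) = (102.39 - 97) / (10.78/√35) = 2.958
p-value = 0.0056

Since p-value < α = 0.1, we reject H₀.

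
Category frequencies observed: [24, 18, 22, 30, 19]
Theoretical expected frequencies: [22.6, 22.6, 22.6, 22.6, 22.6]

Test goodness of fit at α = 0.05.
Chi-square goodness of fit test:
H₀: observed counts match expected distribution
H₁: observed counts differ from expected distribution
df = k - 1 = 4
χ² = Σ(O - E)²/E
   = (24 - 22.6)²/22.6 + (18 - 22.6)²/22.6 + (22 - 22.6)²/22.6 + (30 - 22.6)²/22.6 + (19 - 22.6)²/22.6
   = 0.087 + 0.936 + 0.016 + 2.423 + 0.573
   = 4.04
p-value = 0.4012

Since p-value > α = 0.05, we fail to reject H₀.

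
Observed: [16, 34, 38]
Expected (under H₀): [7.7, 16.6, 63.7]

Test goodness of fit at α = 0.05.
Chi-square goodness of fit test:
H₀: observed counts match expected distribution
H₁: observed counts differ from expected distribution
df = k - 1 = 2
χ² = Σ(O - E)²/E
   = (16 - 7.7)²/7.7 + (34 - 16.6)²/16.6 + (38 - 63.7)²/63.7
   = 8.947 + 18.239 + 10.369
   = 37.55
p-value < 0.0001

Since p-value < α = 0.05, we reject H₀.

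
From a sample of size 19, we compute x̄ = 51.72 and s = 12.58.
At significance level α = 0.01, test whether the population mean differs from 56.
One-sample t-test:
H₀: μ = 56
H₁: μ ≠ 56
df = n - 1 = 18
t = (x̄ - μ₀) / (s/√n) = (51.72 - 56) / (12.58/√19) = -1.483
p-value = 0.1554

Since p-value > α = 0.01, we fail to reject H₀.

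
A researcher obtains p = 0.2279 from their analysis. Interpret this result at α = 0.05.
Since p = 0.2279 > α = 0.05, fail to reject H₀.
There is insufficient evidence to reject the null hypothesis; the result is not statistically significant at the 0.05 level.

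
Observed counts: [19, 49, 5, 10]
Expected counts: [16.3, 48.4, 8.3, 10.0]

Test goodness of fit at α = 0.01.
Chi-square goodness of fit test:
H₀: observed counts match expected distribution
H₁: observed counts differ from expected distribution
df = k - 1 = 3
χ² = Σ(O - E)²/E
   = (19 - 16.3)²/16.3 + (49 - 48.4)²/48.4 + (5 - 8.3)²/8.3 + (10 - 10.0)²/10.0
   = 0.447 + 0.007 + 1.312 + 0.000
   = 1.77
p-value = 0.6222

Since p-value > α = 0.01, we fail to reject H₀.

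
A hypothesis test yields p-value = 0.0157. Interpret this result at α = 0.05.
Since p = 0.0157 < α = 0.05, reject H₀.
There is sufficient evidence to reject the null hypothesis; the result is statistically significant at the 0.05 level.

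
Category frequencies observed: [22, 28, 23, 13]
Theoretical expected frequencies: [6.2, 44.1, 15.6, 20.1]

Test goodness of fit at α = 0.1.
Chi-square goodness of fit test:
H₀: observed counts match expected distribution
H₁: observed counts differ from expected distribution
df = k - 1 = 3
χ² = Σ(O - E)²/E
   = (22 - 6.2)²/6.2 + (28 - 44.1)²/44.1 + (23 - 15.6)²/15.6 + (13 - 20.1)²/20.1
   = 40.265 + 5.878 + 3.510 + 2.508
   = 52.16
p-value < 0.0001

Since p-value < α = 0.1, we reject H₀.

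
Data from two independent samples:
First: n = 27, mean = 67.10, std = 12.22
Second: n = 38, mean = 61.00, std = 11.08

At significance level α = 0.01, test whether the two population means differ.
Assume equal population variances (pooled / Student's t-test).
Student's two-sample t-test (equal variances):
H₀: μ₁ = μ₂
H₁: μ₁ ≠ μ₂
df = n₁ + n₂ - 2 = 63
Pooled variance s_p² = [(n₁-1)s₁² + (n₂-1)s₂²] / (n₁ + n₂ - 2) = [(26)(12.22²) + (37)(11.08²)] / 63 = 133.7285
SE = √(s_p²(1/n₁ + 1/n₂)) = √(133.7285 × (1/27 + 1/38)) = 2.9107
t = (x̄₁ - x̄₂) / SE = (67.10 - 61.00) / 2.9107 = 6.10 / 2.9107 = 2.096
p-value = 0.0401

Since p-value > α = 0.01, we fail to reject H₀.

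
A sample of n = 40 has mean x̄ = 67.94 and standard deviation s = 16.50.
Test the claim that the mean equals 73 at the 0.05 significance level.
One-sample t-test:
H₀: μ = 73
H₁: μ ≠ 73
df = n - 1 = 39
t = (x̄ - μ₀) / (s/√n) = (67.94 - 73) / (16.50/√40) = -1.940
p-value = 0.0597

Since p-value > α = 0.05, we fail to reject H₀.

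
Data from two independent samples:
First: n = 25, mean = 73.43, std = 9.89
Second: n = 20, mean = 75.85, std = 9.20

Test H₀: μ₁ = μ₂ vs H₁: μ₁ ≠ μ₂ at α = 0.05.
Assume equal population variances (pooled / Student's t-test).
Student's two-sample t-test (equal variances):
H₀: μ₁ = μ₂
H₁: μ₁ ≠ μ₂
df = n₁ + n₂ - 2 = 43
Pooled variance s_p² = [(n₁-1)s₁² + (n₂-1)s₂²] / (n₁ + n₂ - 2) = [(24)(9.89²) + (19)(9.20²)] / 43 = 91.9919
SE = √(s_p²(1/n₁ + 1/n₂)) = √(91.9919 × (1/25 + 1/20)) = 2.8774
t = (x̄₁ - x̄₂) / SE = (73.43 - 75.85) / 2.8774 = -2.42 / 2.8774 = -0.841
p-value = 0.4050

Since p-value > α = 0.05, we fail to reject H₀.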